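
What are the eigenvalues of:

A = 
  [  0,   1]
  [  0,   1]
λ = 1, 0

tr(A) = 1, det(A) = 0
Characteristic polynomial: λ² - tr(A)λ + det(A) = λ² - λ
λ² - λ = λ(λ - 1)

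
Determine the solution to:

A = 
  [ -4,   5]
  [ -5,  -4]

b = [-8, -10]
x = [2, 0]

Row reduce the augmented matrix [A|b]:
R2 → R2 - (5/4)·R1
REF = 
  [   -4,     5,    -8]
  [    0, -41/4,     0]

Back-substitution:
x₂ = 0 / (-41/4) = 0
x₁ = (-8 - (5)(0)) / (-4) = 2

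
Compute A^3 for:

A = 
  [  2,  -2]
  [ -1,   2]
A^3 = 
  [ 20, -28]
  [-14,  20]

A² = A·A:
A²[1,1] = (2)(2) + (-2)(-1) = 6
A²[1,2] = (2)(-2) + (-2)(2) = -8
A²[2,1] = (-1)(2) + (2)(-1) = -4
A²[2,2] = (-1)(-2) + (2)(2) = 6
A² = 
  [  6,  -8]
  [ -4,   6]

A^3 = A^2·A:
A^3[1,1] = (6)(2) + (-8)(-1) = 20
A^3[1,2] = (6)(-2) + (-8)(2) = -28
A^3[2,1] = (-4)(2) + (6)(-1) = -14
A^3[2,2] = (-4)(-2) + (6)(2) = 20
A^3 = 
  [ 20, -28]
  [-14,  20]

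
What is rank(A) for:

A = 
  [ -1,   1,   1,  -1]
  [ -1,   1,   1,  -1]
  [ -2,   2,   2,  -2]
rank(A) = 1

Row reduce:
R2 → R2 - (1)·R1
R3 → R3 - (2)·R1
REF = 
  [ -1,   1,   1,  -1]
  [  0,   0,   0,   0]
  [  0,   0,   0,   0]
Pivot columns: 1 → 1 pivot.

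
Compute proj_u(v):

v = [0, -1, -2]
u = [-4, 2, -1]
proj_u(v) = [0, 0, 0]

v·u = (0)(-4) + (-1)(2) + (-2)(-1) = 0
u·u = (-4)² + (2)² + (-1)² = 21
proj_u(v) = (v·u / u·u) × u = (0/21) × u = (0) × u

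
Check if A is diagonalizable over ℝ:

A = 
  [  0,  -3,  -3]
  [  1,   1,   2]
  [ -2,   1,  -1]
Yes

Characteristic polynomial: det(λI - A) = λ³ - 6λ
The constant term is 0, so λ = 0 is a root: p(λ) = λ(λ² - 6)
λ² - 6 = 0  ⇒  λ = (0 ± √((0)² - 4·(-6)))/2 = (0 ± √(24))/2
  = √6,  -√6
Eigenvalues: 0, √6, -√6  (≈ 0, 2.449, -2.449)
The two irrational eigenvalues are distinct (simple), so each has alg. mult. = geom. mult. = 1.
λ=0: alg. mult. = 1, geom. mult. = 3 - rank(A - (0)I) = 3 - 2 = 1
Sum of geometric multiplicities equals n, so A has n independent eigenvectors.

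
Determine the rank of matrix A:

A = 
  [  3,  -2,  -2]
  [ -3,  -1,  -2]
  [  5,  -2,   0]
Row reduce:
R2 → R2 + (1)·R1
R3 → R3 - (5/3)·R1
R3 → R3 + (4/9)·R2
REF = 
  [   3,   -2,   -2]
  [   0,   -3,   -4]
  [   0,    0, 14/9]
Pivot columns: 1, 2, 3 → 3 pivots.

rank(A) = 3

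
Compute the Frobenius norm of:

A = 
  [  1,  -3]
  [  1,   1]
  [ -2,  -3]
||A||_F = 5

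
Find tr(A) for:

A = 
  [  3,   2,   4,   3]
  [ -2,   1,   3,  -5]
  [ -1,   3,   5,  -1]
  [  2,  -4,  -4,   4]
13

tr(A) = 3 + 1 + 5 + 4 = 13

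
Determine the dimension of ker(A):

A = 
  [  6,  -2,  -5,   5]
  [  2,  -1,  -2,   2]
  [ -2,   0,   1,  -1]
nullity(A) = 2

Row reduce:
R2 → R2 - (1/3)·R1
R3 → R3 + (1/3)·R1
R3 → R3 - (2)·R2
REF = 
  [   6,   -2,   -5,    5]
  [   0, -1/3, -1/3,  1/3]
  [   0,    0,    0,    0]
Pivot columns: 1, 2 → 2 pivots.
rank(A) = 2, so nullity(A) = 4 - 2 = 2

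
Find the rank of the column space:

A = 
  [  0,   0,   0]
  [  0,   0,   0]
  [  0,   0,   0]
dim(Col(A)) = 0

Row reduce:
(no row operations needed)
REF = 
  [  0,   0,   0]
  [  0,   0,   0]
  [  0,   0,   0]
Pivot columns: none → 0 pivots.
dim(Col(A)) = number of pivot columns = 0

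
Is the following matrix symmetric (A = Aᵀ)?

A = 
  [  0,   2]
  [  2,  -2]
Yes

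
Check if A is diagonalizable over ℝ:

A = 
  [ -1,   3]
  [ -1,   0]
No

tr(A) = -1, det(A) = 3
Characteristic polynomial: λ² - tr(A)λ + det(A) = λ² + λ + 3
λ² + λ + 3 = 0  ⇒  λ = (-1 ± √((1)² - 4·(3)))/2 = (-1 ± √(-11))/2
  = (-1 + i√11)/2,  (-1 - i√11)/2
Eigenvalues: (-1 + i√11)/2, (-1 - i√11)/2  (≈ -0.5 + 1.658i, -0.5 - 1.658i)
Has complex eigenvalues (not diagonalizable over ℝ).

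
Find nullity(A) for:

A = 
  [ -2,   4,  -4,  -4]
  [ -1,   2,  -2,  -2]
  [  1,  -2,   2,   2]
nullity(A) = 3

Row reduce:
R2 → R2 - (1/2)·R1
R3 → R3 + (1/2)·R1
REF = 
  [ -2,   4,  -4,  -4]
  [  0,   0,   0,   0]
  [  0,   0,   0,   0]
Pivot columns: 1 → 1 pivot.
rank(A) = 1, so nullity(A) = 4 - 1 = 3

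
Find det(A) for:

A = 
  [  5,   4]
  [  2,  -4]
-28

For a 2×2 matrix, det = ad - bc = (5)(-4) - (4)(2) = -28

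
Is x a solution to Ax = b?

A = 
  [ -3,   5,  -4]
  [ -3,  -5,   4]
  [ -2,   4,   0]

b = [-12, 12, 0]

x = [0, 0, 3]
Yes

Ax = [-12, 12, 0] = b ✓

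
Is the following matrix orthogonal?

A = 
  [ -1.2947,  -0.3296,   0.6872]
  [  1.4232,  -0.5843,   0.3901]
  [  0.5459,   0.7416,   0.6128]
No

AᵀA = 
  [  3.9998,   0,   0]
  [  0,   1,   0]
  [  0,   0,   0.9999]
≠ I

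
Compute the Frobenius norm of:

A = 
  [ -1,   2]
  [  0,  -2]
||A||_F = 3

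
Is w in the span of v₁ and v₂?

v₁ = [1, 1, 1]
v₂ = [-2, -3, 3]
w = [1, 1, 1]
Yes

Form the augmented matrix and row-reduce:
[v₁|v₂|w] = 
  [  1,  -2,   1]
  [  1,  -3,   1]
  [  1,   3,   1]
R2 → R2 - (1)·R1
R3 → R3 - (1)·R1
R3 → R3 + (5)·R2
REF = 
  [  1,  -2,   1]
  [  0,  -1,   0]
  [  0,   0,   0]

No row of the form [0 0 | nonzero], so the system is consistent. Back-substitution gives c₁ = 1, c₂ = 0: w = (1)·v₁ + (0)·v₂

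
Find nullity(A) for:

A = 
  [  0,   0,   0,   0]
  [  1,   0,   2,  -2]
nullity(A) = 3

Row reduce:
Swap R1 ↔ R2
REF = 
  [  1,   0,   2,  -2]
  [  0,   0,   0,   0]
Pivot columns: 1 → 1 pivot.
rank(A) = 1, so nullity(A) = 4 - 1 = 3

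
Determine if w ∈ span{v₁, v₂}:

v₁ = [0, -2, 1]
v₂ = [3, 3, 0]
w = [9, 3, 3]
Yes

Form the augmented matrix and row-reduce:
[v₁|v₂|w] = 
  [  0,   3,   9]
  [ -2,   3,   3]
  [  1,   0,   3]
Swap R1 ↔ R2
R3 → R3 + (1/2)·R1
R3 → R3 - (1/2)·R2
REF = 
  [ -2,   3,   3]
  [  0,   3,   9]
  [  0,   0,   0]

No row of the form [0 0 | nonzero], so the system is consistent. Back-substitution gives c₁ = 3, c₂ = 3: w = (3)·v₁ + (3)·v₂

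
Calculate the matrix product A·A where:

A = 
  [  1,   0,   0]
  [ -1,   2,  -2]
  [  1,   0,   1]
A² = A·A:
A²[1,1] = (1)(1) + (0)(-1) + (0)(1) = 1
A²[1,2] = (1)(0) + (0)(2) + (0)(0) = 0
A²[1,3] = (1)(0) + (0)(-2) + (0)(1) = 0
A²[2,1] = (-1)(1) + (2)(-1) + (-2)(1) = -5
A²[2,2] = (-1)(0) + (2)(2) + (-2)(0) = 4
A²[2,3] = (-1)(0) + (2)(-2) + (-2)(1) = -6
A²[3,1] = (1)(1) + (0)(-1) + (1)(1) = 2
A²[3,2] = (1)(0) + (0)(2) + (1)(0) = 0
A²[3,3] = (1)(0) + (0)(-2) + (1)(1) = 1
A² = 
  [  1,   0,   0]
  [ -5,   4,  -6]
  [  2,   0,   1]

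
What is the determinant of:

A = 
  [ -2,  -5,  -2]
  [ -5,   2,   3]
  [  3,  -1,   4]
-165

Cofactor expansion along row 1:
det(A) = (-2)·((2)(4) - (3)(-1)) - (-5)·((-5)(4) - (3)(3)) + (-2)·((-5)(-1) - (2)(3))
  = (-2)(11) - (-5)(-29) + (-2)(-1)
  = -165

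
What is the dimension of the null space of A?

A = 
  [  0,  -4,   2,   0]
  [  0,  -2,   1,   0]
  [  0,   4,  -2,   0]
nullity(A) = 3

Row reduce:
R2 → R2 - (1/2)·R1
R3 → R3 + (1)·R1
REF = 
  [  0,  -4,   2,   0]
  [  0,   0,   0,   0]
  [  0,   0,   0,   0]
Pivot columns: 2 → 1 pivot.
rank(A) = 1, so nullity(A) = 4 - 1 = 3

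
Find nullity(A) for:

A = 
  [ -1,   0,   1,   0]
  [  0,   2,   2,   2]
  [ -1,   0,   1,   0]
nullity(A) = 2

Row reduce:
R3 → R3 - (1)·R1
REF = 
  [ -1,   0,   1,   0]
  [  0,   2,   2,   2]
  [  0,   0,   0,   0]
Pivot columns: 1, 2 → 2 pivots.
rank(A) = 2, so nullity(A) = 4 - 2 = 2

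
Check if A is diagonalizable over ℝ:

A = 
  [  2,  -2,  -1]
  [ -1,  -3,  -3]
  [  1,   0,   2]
Yes

Characteristic polynomial: det(λI - A) = λ³ - λ² - 9λ + 13
By the rational root theorem any rational root is an integer dividing 13; none of those is a root, so p(λ) has no rational roots and hence (being an irreducible cubic) no repeated roots.
Discriminant of the cubic: Δ = 592
Δ > 0 ⇒ three distinct real eigenvalues: λ ≈ -3.156, 1.631, 2.525
Three distinct real eigenvalues, so A has 3 independent eigenvectors.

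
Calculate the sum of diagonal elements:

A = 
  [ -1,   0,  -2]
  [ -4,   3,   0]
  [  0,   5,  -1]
1

tr(A) = -1 + 3 + -1 = 1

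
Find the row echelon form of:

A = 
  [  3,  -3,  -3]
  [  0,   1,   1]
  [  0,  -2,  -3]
Row operations:
R3 → R3 + (2)·R2

Resulting echelon form:
REF = 
  [  3,  -3,  -3]
  [  0,   1,   1]
  [  0,   0,  -1]

Rank = 3 (number of non-zero pivot rows).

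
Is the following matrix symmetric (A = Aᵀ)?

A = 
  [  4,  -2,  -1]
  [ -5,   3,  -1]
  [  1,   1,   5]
No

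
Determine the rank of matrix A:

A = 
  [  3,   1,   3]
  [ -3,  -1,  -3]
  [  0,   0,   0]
rank(A) = 1

Row reduce:
R2 → R2 + (1)·R1
REF = 
  [  3,   1,   3]
  [  0,   0,   0]
  [  0,   0,   0]
Pivot columns: 1 → 1 pivot.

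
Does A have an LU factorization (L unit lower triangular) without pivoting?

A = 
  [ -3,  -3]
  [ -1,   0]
Yes.
A[1,1] = -3 ≠ 0, so Gaussian elimination proceeds without a row swap: multiplier ℓ₂₁ = (-1)/(-3) = 1/3, and U[2,2] = 0 - (1/3)(-3) = 1.
L = 
  [  1,   0]
  [1/3,   1]
U = 
  [ -3,  -3]
  [  0,   1]
Check row 2 of LU: [(1/3)(-3), (1/3)(-3) + 1] = [-1, 0] = row 2 of A ✓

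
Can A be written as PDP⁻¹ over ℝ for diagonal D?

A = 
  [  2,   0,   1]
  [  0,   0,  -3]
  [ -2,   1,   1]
No

Characteristic polynomial: det(λI - A) = λ³ - 3λ² + 7λ - 6
By the rational root theorem any rational root is an integer dividing 6; none of those is a root, so p(λ) has no rational roots and hence (being an irreducible cubic) no repeated roots.
Discriminant of the cubic: Δ = -283
Δ < 0 ⇒ one real eigenvalue and a complex-conjugate pair: λ ≈ 0.8769 + 2.011i, 0.8769 - 2.011i, 1.246
Has complex eigenvalues (not diagonalizable over ℝ).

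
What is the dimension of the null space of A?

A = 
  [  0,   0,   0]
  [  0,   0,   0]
nullity(A) = 3

Row reduce:
(no row operations needed)
REF = 
  [  0,   0,   0]
  [  0,   0,   0]
Pivot columns: none → 0 pivots.
rank(A) = 0, so nullity(A) = 3 - 0 = 3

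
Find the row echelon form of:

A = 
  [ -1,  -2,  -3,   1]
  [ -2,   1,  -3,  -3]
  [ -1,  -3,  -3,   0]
Row operations:
R2 → R2 - (2)·R1
R3 → R3 - (1)·R1
R3 → R3 + (1/5)·R2

Resulting echelon form:
REF = 
  [ -1,  -2,  -3,   1]
  [  0,   5,   3,  -5]
  [  0,   0, 3/5,  -2]

Rank = 3 (number of non-zero pivot rows).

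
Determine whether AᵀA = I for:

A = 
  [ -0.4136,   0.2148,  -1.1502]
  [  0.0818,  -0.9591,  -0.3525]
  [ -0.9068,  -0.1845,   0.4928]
No

AᵀA = 
  [  1,   0,   0]
  [  0,   1.0001,   0.0001]
  [  0,   0.0001,   1.6901]
≠ I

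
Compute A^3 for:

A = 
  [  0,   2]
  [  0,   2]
A^3 = 
  [  0,   8]
  [  0,   8]

A² = A·A:
A²[1,1] = (0)(0) + (2)(0) = 0
A²[1,2] = (0)(2) + (2)(2) = 4
A²[2,1] = (0)(0) + (2)(0) = 0
A²[2,2] = (0)(2) + (2)(2) = 4
A² = 
  [  0,   4]
  [  0,   4]

A^3 = A^2·A:
A^3[1,1] = (0)(0) + (4)(0) = 0
A^3[1,2] = (0)(2) + (4)(2) = 8
A^3[2,1] = (0)(0) + (4)(0) = 0
A^3[2,2] = (0)(2) + (4)(2) = 8
A^3 = 
  [  0,   8]
  [  0,   8]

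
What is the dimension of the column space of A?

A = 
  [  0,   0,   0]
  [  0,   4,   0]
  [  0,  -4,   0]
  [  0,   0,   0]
Row reduce:
Swap R1 ↔ R2
R3 → R3 + (1)·R1
REF = 
  [  0,   4,   0]
  [  0,   0,   0]
  [  0,   0,   0]
  [  0,   0,   0]
Pivot columns: 2 → 1 pivot.
dim(Col(A)) = number of pivot columns = 1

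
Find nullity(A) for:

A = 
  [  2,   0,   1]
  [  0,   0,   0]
nullity(A) = 2

Row reduce:
(no row operations needed)
REF = 
  [  2,   0,   1]
  [  0,   0,   0]
Pivot columns: 1 → 1 pivot.
rank(A) = 1, so nullity(A) = 3 - 1 = 2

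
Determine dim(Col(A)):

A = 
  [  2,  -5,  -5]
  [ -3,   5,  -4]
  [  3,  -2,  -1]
dim(Col(A)) = 3

Row reduce:
R2 → R2 + (3/2)·R1
R3 → R3 - (3/2)·R1
R3 → R3 + (11/5)·R2
REF = 
  [    2,    -5,    -5]
  [    0,  -5/2, -23/2]
  [    0,     0, -94/5]
Pivot columns: 1, 2, 3 → 3 pivots.
dim(Col(A)) = number of pivot columns = 3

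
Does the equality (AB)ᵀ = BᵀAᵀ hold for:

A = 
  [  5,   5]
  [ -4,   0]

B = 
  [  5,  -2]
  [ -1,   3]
Yes

(AB)ᵀ = 
  [ 20, -20]
  [  5,   8]

BᵀAᵀ = 
  [ 20, -20]
  [  5,   8]

Both sides are equal — this is the standard identity (AB)ᵀ = BᵀAᵀ, which holds for all A, B.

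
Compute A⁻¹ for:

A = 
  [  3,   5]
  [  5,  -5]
det(A) = (3)(-5) - (5)(5) = -40
For a 2×2 matrix, A⁻¹ = (1/det(A)) · [[d, -b], [-c, a]]
    = (-1/40) · [[-5, -5], [-5, 3]]

A⁻¹ = 
  [  1/8,   1/8]
  [  1/8, -3/40]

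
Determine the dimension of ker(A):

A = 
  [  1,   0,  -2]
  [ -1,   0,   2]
nullity(A) = 2

Row reduce:
R2 → R2 + (1)·R1
REF = 
  [  1,   0,  -2]
  [  0,   0,   0]
Pivot columns: 1 → 1 pivot.
rank(A) = 1, so nullity(A) = 3 - 1 = 2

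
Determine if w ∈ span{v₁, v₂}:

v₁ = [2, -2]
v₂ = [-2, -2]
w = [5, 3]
Yes

Form the augmented matrix and row-reduce:
[v₁|v₂|w] = 
  [  2,  -2,   5]
  [ -2,  -2,   3]
R2 → R2 + (1)·R1
REF = 
  [  2,  -2,   5]
  [  0,  -4,   8]

No row of the form [0 0 | nonzero], so the system is consistent. Back-substitution gives c₁ = 1/2, c₂ = -2: w = (1/2)·v₁ + (-2)·v₂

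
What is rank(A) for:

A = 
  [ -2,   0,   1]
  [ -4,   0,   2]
rank(A) = 1

Row reduce:
R2 → R2 - (2)·R1
REF = 
  [ -2,   0,   1]
  [  0,   0,   0]
Pivot columns: 1 → 1 pivot.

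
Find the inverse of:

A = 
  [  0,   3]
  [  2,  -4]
det(A) = (0)(-4) - (3)(2) = -6
For a 2×2 matrix, A⁻¹ = (1/det(A)) · [[d, -b], [-c, a]]
    = (-1/6) · [[-4, -3], [-2, 0]]

A⁻¹ = 
  [2/3, 1/2]
  [1/3,   0]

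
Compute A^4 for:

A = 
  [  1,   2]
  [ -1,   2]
A^4 = 
  [-17,   6]
  [ -3, -14]

A² = A·A:
A²[1,1] = (1)(1) + (2)(-1) = -1
A²[1,2] = (1)(2) + (2)(2) = 6
A²[2,1] = (-1)(1) + (2)(-1) = -3
A²[2,2] = (-1)(2) + (2)(2) = 2
A² = 
  [ -1,   6]
  [ -3,   2]

A^3 = A^2·A:
A^3[1,1] = (-1)(1) + (6)(-1) = -7
A^3[1,2] = (-1)(2) + (6)(2) = 10
A^3[2,1] = (-3)(1) + (2)(-1) = -5
A^3[2,2] = (-3)(2) + (2)(2) = -2
A^3 = 
  [ -7,  10]
  [ -5,  -2]

A^4 = A^3·A:
A^4[1,1] = (-7)(1) + (10)(-1) = -17
A^4[1,2] = (-7)(2) + (10)(2) = 6
A^4[2,1] = (-5)(1) + (-2)(-1) = -3
A^4[2,2] = (-5)(2) + (-2)(2) = -14
A^4 = 
  [-17,   6]
  [ -3, -14]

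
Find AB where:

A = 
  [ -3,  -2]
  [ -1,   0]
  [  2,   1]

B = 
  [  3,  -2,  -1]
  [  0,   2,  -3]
AB = 
  [ -9,   2,   9]
  [ -3,   2,   1]
  [  6,  -2,  -5]

A is 3×2 and B is 2×3, so AB is 3×3. Each entry is (row of A)·(column of B):
AB[1,1] = (-3)(3) + (-2)(0) = -9
AB[1,2] = (-3)(-2) + (-2)(2) = 2
AB[1,3] = (-3)(-1) + (-2)(-3) = 9
AB[2,1] = (-1)(3) + (0)(0) = -3
AB[2,2] = (-1)(-2) + (0)(2) = 2
AB[2,3] = (-1)(-1) + (0)(-3) = 1
AB[3,1] = (2)(3) + (1)(0) = 6
AB[3,2] = (2)(-2) + (1)(2) = -2
AB[3,3] = (2)(-1) + (1)(-3) = -5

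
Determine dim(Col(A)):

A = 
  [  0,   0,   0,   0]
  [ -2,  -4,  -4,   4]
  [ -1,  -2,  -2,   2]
Row reduce:
Swap R1 ↔ R2
R3 → R3 - (1/2)·R1
REF = 
  [ -2,  -4,  -4,   4]
  [  0,   0,   0,   0]
  [  0,   0,   0,   0]
Pivot columns: 1 → 1 pivot.
dim(Col(A)) = number of pivot columns = 1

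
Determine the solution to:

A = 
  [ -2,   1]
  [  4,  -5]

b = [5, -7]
Row reduce the augmented matrix [A|b]:
R2 → R2 + (2)·R1
REF = 
  [ -2,   1,   5]
  [  0,  -3,   3]

Back-substitution:
x₂ = 3 / (-3) = -1
x₁ = (5 - (1)(-1)) / (-2) = -3

x = [-3, -1]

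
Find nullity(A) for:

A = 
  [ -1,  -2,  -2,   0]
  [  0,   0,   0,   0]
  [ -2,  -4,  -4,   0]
nullity(A) = 3

Row reduce:
R3 → R3 - (2)·R1
REF = 
  [ -1,  -2,  -2,   0]
  [  0,   0,   0,   0]
  [  0,   0,   0,   0]
Pivot columns: 1 → 1 pivot.
rank(A) = 1, so nullity(A) = 4 - 1 = 3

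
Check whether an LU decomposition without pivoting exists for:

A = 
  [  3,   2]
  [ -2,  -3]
Yes.
A[1,1] = 3 ≠ 0, so Gaussian elimination proceeds without a row swap: multiplier ℓ₂₁ = (-2)/(3) = -2/3, and U[2,2] = -3 - (-2/3)(2) = -5/3.
L = 
  [   1,    0]
  [-2/3,    1]
U = 
  [   3,    2]
  [   0, -5/3]
Check row 2 of LU: [(-2/3)(3), (-2/3)(2) + (-5/3)] = [-2, -3] = row 2 of A ✓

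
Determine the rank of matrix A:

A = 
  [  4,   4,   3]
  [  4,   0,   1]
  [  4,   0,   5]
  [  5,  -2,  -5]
rank(A) = 3

Row reduce:
R2 → R2 - (1)·R1
R3 → R3 - (1)·R1
R4 → R4 - (5/4)·R1
R3 → R3 - (1)·R2
R4 → R4 - (7/4)·R2
R4 → R4 + (21/16)·R3
REF = 
  [  4,   4,   3]
  [  0,  -4,  -2]
  [  0,   0,   4]
  [  0,   0,   0]
Pivot columns: 1, 2, 3 → 3 pivots.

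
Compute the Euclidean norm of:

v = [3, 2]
3.606

||v||₂ = √((3)² + (2)²) = √13 = 3.606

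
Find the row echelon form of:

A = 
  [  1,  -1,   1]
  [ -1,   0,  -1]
Row operations:
R2 → R2 + (1)·R1

Resulting echelon form:
REF = 
  [  1,  -1,   1]
  [  0,  -1,   0]

Rank = 2 (number of non-zero pivot rows).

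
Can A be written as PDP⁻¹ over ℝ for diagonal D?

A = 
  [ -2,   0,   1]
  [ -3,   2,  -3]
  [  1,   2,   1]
No

Characteristic polynomial: det(λI - A) = λ³ - λ² + λ + 24
By the rational root theorem any rational root is an integer dividing 24; none of those is a root, so p(λ) has no rational roots and hence (being an irreducible cubic) no repeated roots.
Discriminant of the cubic: Δ = -15891
Δ < 0 ⇒ one real eigenvalue and a complex-conjugate pair: λ ≈ 1.742 + 2.574i, 1.742 - 2.574i, -2.485
Has complex eigenvalues (not diagonalizable over ℝ).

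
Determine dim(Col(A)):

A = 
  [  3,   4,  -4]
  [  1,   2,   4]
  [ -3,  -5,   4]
dim(Col(A)) = 3

Row reduce:
R2 → R2 - (1/3)·R1
R3 → R3 + (1)·R1
R3 → R3 + (3/2)·R2
REF = 
  [   3,    4,   -4]
  [   0,  2/3, 16/3]
  [   0,    0,    8]
Pivot columns: 1, 2, 3 → 3 pivots.
dim(Col(A)) = number of pivot columns = 3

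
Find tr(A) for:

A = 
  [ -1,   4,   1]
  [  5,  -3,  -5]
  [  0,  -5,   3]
-1

tr(A) = -1 + -3 + 3 = -1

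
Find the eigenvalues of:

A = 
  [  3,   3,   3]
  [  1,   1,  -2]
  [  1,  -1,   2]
λ = 3, (3 + √33)/2, (3 - √33)/2  (≈ 3, 4.372, -1.372)

Characteristic polynomial: det(λI - A) = λ³ - 6λ² + 3λ + 18
Testing integer divisors of the constant term: p(3) = 0, so (λ - 3) is a factor:
p(λ) = (λ - 3)(λ² - 3λ - 6)
λ² - 3λ - 6 = 0  ⇒  λ = (3 ± √((-3)² - 4·(-6)))/2 = (3 ± √(33))/2
  = (3 + √33)/2,  (3 - √33)/2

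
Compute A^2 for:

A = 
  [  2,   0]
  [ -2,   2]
A² = A·A:
A²[1,1] = (2)(2) + (0)(-2) = 4
A²[1,2] = (2)(0) + (0)(2) = 0
A²[2,1] = (-2)(2) + (2)(-2) = -8
A²[2,2] = (-2)(0) + (2)(2) = 4
A² = 
  [  4,   0]
  [ -8,   4]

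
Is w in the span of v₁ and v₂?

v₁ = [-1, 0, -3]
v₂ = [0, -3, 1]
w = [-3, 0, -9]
Yes

Form the augmented matrix and row-reduce:
[v₁|v₂|w] = 
  [ -1,   0,  -3]
  [  0,  -3,   0]
  [ -3,   1,  -9]
R3 → R3 - (3)·R1
R3 → R3 + (1/3)·R2
REF = 
  [ -1,   0,  -3]
  [  0,  -3,   0]
  [  0,   0,   0]

No row of the form [0 0 | nonzero], so the system is consistent. Back-substitution gives c₁ = 3, c₂ = 0: w = (3)·v₁ + (0)·v₂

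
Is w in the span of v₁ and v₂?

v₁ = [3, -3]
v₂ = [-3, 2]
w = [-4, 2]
Yes

Form the augmented matrix and row-reduce:
[v₁|v₂|w] = 
  [  3,  -3,  -4]
  [ -3,   2,   2]
R2 → R2 + (1)·R1
REF = 
  [  3,  -3,  -4]
  [  0,  -1,  -2]

No row of the form [0 0 | nonzero], so the system is consistent. Back-substitution gives c₁ = 2/3, c₂ = 2: w = (2/3)·v₁ + (2)·v₂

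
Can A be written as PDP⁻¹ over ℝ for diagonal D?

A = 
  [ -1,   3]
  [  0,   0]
Yes

tr(A) = -1, det(A) = 0
Characteristic polynomial: λ² - tr(A)λ + det(A) = λ² + λ
λ² + λ = λ(λ + 1)
Eigenvalues: 0, -1
λ=-1: alg. mult. = 1, geom. mult. = 2 - rank(A - (-1)I) = 2 - 1 = 1
λ=0: alg. mult. = 1, geom. mult. = 2 - rank(A - (0)I) = 2 - 1 = 1
Sum of geometric multiplicities equals n, so A has n independent eigenvectors.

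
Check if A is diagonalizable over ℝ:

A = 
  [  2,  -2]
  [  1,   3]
No

tr(A) = 5, det(A) = 8
Characteristic polynomial: λ² - tr(A)λ + det(A) = λ² - 5λ + 8
λ² - 5λ + 8 = 0  ⇒  λ = (5 ± √((-5)² - 4·(8)))/2 = (5 ± √(-7))/2
  = (5 + i√7)/2,  (5 - i√7)/2
Eigenvalues: (5 + i√7)/2, (5 - i√7)/2  (≈ 2.5 + 1.323i, 2.5 - 1.323i)
Has complex eigenvalues (not diagonalizable over ℝ).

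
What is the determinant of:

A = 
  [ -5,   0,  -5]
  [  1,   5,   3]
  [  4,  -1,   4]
-10

Cofactor expansion along row 1:
det(A) = (-5)·((5)(4) - (3)(-1)) - (0)·((1)(4) - (3)(4)) + (-5)·((1)(-1) - (5)(4))
  = (-5)(23) - (0)(-8) + (-5)(-21)
  = -10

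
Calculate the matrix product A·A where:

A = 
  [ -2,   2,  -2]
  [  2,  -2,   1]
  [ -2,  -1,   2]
A² = A·A:
A²[1,1] = (-2)(-2) + (2)(2) + (-2)(-2) = 12
A²[1,2] = (-2)(2) + (2)(-2) + (-2)(-1) = -6
A²[1,3] = (-2)(-2) + (2)(1) + (-2)(2) = 2
A²[2,1] = (2)(-2) + (-2)(2) + (1)(-2) = -10
A²[2,2] = (2)(2) + (-2)(-2) + (1)(-1) = 7
A²[2,3] = (2)(-2) + (-2)(1) + (1)(2) = -4
A²[3,1] = (-2)(-2) + (-1)(2) + (2)(-2) = -2
A²[3,2] = (-2)(2) + (-1)(-2) + (2)(-1) = -4
A²[3,3] = (-2)(-2) + (-1)(1) + (2)(2) = 7
A² = 
  [ 12,  -6,   2]
  [-10,   7,  -4]
  [ -2,  -4,   7]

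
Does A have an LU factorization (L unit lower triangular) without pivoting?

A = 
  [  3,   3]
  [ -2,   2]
Yes.
A[1,1] = 3 ≠ 0, so Gaussian elimination proceeds without a row swap: multiplier ℓ₂₁ = (-2)/(3) = -2/3, and U[2,2] = 2 - (-2/3)(3) = 4.
L = 
  [   1,    0]
  [-2/3,    1]
U = 
  [  3,   3]
  [  0,   4]
Check row 2 of LU: [(-2/3)(3), (-2/3)(3) + 4] = [-2, 2] = row 2 of A ✓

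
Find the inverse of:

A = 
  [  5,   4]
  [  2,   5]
det(A) = (5)(5) - (4)(2) = 17
For a 2×2 matrix, A⁻¹ = (1/det(A)) · [[d, -b], [-c, a]]
    = (1/17) · [[5, -4], [-2, 5]]

A⁻¹ = 
  [ 5/17, -4/17]
  [-2/17,  5/17]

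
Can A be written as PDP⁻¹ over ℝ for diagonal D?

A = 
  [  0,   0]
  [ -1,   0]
No

tr(A) = 0, det(A) = 0
Characteristic polynomial: λ² - tr(A)λ + det(A) = λ²
λ² = λ²
Eigenvalues: 0, 0
λ=0: alg. mult. = 2, geom. mult. = 2 - rank(A - (0)I) = 2 - 1 = 1
Sum of geometric multiplicities = 1 < n = 2, so there aren't enough independent eigenvectors.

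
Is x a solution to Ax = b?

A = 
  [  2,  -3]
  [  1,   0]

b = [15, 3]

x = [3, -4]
No

Ax = [18, 3] ≠ b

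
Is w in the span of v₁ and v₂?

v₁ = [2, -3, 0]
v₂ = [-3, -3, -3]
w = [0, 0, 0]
Yes

Form the augmented matrix and row-reduce:
[v₁|v₂|w] = 
  [  2,  -3,   0]
  [ -3,  -3,   0]
  [  0,  -3,   0]
R2 → R2 + (3/2)·R1
R3 → R3 - (2/5)·R2
REF = 
  [    2,    -3,     0]
  [    0, -15/2,     0]
  [    0,     0,     0]

No row of the form [0 0 | nonzero], so the system is consistent. Back-substitution gives c₁ = 0, c₂ = 0: w = (0)·v₁ + (0)·v₂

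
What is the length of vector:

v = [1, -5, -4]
6.481

||v||₂ = √((1)² + (-5)² + (-4)²) = √42 = 6.481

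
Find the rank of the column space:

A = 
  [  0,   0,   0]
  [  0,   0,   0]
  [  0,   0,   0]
Row reduce:
(no row operations needed)
REF = 
  [  0,   0,   0]
  [  0,   0,   0]
  [  0,   0,   0]
Pivot columns: none → 0 pivots.
dim(Col(A)) = number of pivot columns = 0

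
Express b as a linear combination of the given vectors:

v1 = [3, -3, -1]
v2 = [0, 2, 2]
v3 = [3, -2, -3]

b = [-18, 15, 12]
c1 = -3, c2 = 0, c3 = -3

b = -3·v1 + 0·v2 + -3·v3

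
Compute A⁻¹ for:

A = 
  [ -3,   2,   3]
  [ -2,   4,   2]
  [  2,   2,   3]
det(A) = (-3)·((4)(3) - (2)(2)) - (2)·((-2)(3) - (2)(2)) + (3)·((-2)(2) - (4)(2))
  = (-3)(8) - (2)(-10) + (3)(-12)
  = -40
det(A) = -40 ≠ 0, so A is invertible.

Cofactors Cᵢⱼ = (-1)ⁱ⁺ʲ·Mᵢⱼ:
C = 
  [  8,  10, -12]
  [  0, -15,  10]
  [ -8,   0,  -8]

adj(A) = Cᵀ:
adj(A) = 
  [  8,   0,  -8]
  [ 10, -15,   0]
  [-12,  10,  -8]

A⁻¹ = (-1/40) · adj(A):
A⁻¹ = 
  [-1/5,    0,  1/5]
  [-1/4,  3/8,    0]
  [3/10, -1/4,  1/5]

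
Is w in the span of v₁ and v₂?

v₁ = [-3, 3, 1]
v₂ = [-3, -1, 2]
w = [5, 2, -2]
No

Form the augmented matrix and row-reduce:
[v₁|v₂|w] = 
  [ -3,  -3,   5]
  [  3,  -1,   2]
  [  1,   2,  -2]
R2 → R2 + (1)·R1
R3 → R3 + (1/3)·R1
R3 → R3 + (1/4)·R2
REF = 
  [   -3,    -3,     5]
  [    0,    -4,     7]
  [    0,     0, 17/12]

Row 3 reads [0 0 | 17/12], i.e. 0 = 17/12, so the system is inconsistent and w ∉ span{v₁, v₂}.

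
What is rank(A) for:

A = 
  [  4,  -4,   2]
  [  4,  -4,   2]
Row reduce:
R2 → R2 - (1)·R1
REF = 
  [  4,  -4,   2]
  [  0,   0,   0]
Pivot columns: 1 → 1 pivot.

rank(A) = 1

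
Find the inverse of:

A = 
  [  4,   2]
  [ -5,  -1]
det(A) = (4)(-1) - (2)(-5) = 6
For a 2×2 matrix, A⁻¹ = (1/det(A)) · [[d, -b], [-c, a]]
    = (1/6) · [[-1, -2], [5, 4]]

A⁻¹ = 
  [-1/6, -1/3]
  [ 5/6,  2/3]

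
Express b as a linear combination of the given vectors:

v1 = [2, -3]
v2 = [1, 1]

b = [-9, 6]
c1 = -3, c2 = -3

b = -3·v1 + -3·v2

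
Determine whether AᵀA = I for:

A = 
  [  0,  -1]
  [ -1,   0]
Yes

AᵀA = 
  [  1,   0]
  [  0,   1]
= I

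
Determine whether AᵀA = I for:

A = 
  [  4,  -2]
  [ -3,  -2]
No

AᵀA = 
  [ 25,  -2]
  [ -2,   8]
≠ I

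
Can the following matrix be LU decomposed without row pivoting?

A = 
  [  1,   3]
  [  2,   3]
Yes.
A[1,1] = 1 ≠ 0, so Gaussian elimination proceeds without a row swap: multiplier ℓ₂₁ = (2)/(1) = 2, and U[2,2] = 3 - (2)(3) = -3.
L = 
  [  1,   0]
  [  2,   1]
U = 
  [  1,   3]
  [  0,  -3]
Check row 2 of LU: [(2)(1), (2)(3) + (-3)] = [2, 3] = row 2 of A ✓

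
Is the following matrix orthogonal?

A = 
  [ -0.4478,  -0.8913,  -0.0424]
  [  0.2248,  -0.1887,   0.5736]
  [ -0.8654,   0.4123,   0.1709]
No

AᵀA = 
  [  1,  -0.0001,   0]
  [ -0.0001,   1,   0]
  [  0,   0,   0.3600]
≠ I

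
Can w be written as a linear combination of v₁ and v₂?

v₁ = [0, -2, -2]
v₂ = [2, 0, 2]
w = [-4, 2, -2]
Yes

Form the augmented matrix and row-reduce:
[v₁|v₂|w] = 
  [  0,   2,  -4]
  [ -2,   0,   2]
  [ -2,   2,  -2]
Swap R1 ↔ R2
R3 → R3 - (1)·R1
R3 → R3 - (1)·R2
REF = 
  [ -2,   0,   2]
  [  0,   2,  -4]
  [  0,   0,   0]

No row of the form [0 0 | nonzero], so the system is consistent. Back-substitution gives c₁ = -1, c₂ = -2: w = (-1)·v₁ + (-2)·v₂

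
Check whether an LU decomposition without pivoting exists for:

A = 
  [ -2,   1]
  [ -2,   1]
Yes.
A[1,1] = -2 ≠ 0, so Gaussian elimination proceeds without a row swap: multiplier ℓ₂₁ = (-2)/(-2) = 1, and U[2,2] = 1 - (1)(1) = 0.
L = 
  [  1,   0]
  [  1,   1]
U = 
  [ -2,   1]
  [  0,   0]
Check row 2 of LU: [(1)(-2), (1)(1) + 0] = [-2, 1] = row 2 of A ✓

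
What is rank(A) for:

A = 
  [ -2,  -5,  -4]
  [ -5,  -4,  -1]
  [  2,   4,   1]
rank(A) = 3

Row reduce:
R2 → R2 - (5/2)·R1
R3 → R3 + (1)·R1
R3 → R3 + (2/17)·R2
REF = 
  [    -2,     -5,     -4]
  [     0,   17/2,      9]
  [     0,      0, -33/17]
Pivot columns: 1, 2, 3 → 3 pivots.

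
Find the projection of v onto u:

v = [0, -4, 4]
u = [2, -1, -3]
v·u = (0)(2) + (-4)(-1) + (4)(-3) = -8
u·u = (2)² + (-1)² + (-3)² = 14
proj_u(v) = (v·u / u·u) × u = (-8/14) × u = (-4/7) × u

proj_u(v) = [-8/7, 4/7, 12/7]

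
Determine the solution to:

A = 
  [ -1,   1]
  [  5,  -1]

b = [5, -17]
x = [-3, 2]

Row reduce the augmented matrix [A|b]:
R2 → R2 + (5)·R1
REF = 
  [ -1,   1,   5]
  [  0,   4,   8]

Back-substitution:
x₂ = 8 / 4 = 2
x₁ = (5 - (1)(2)) / (-1) = -3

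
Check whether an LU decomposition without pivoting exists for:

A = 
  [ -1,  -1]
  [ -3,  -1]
Yes.
A[1,1] = -1 ≠ 0, so Gaussian elimination proceeds without a row swap: multiplier ℓ₂₁ = (-3)/(-1) = 3, and U[2,2] = -1 - (3)(-1) = 2.
L = 
  [  1,   0]
  [  3,   1]
U = 
  [ -1,  -1]
  [  0,   2]
Check row 2 of LU: [(3)(-1), (3)(-1) + 2] = [-3, -1] = row 2 of A ✓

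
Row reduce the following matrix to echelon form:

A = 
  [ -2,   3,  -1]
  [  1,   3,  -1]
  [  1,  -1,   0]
Row operations:
R2 → R2 + (1/2)·R1
R3 → R3 + (1/2)·R1
R3 → R3 - (1/9)·R2

Resulting echelon form:
REF = 
  [  -2,    3,   -1]
  [   0,  9/2, -3/2]
  [   0,    0, -1/3]

Rank = 3 (number of non-zero pivot rows).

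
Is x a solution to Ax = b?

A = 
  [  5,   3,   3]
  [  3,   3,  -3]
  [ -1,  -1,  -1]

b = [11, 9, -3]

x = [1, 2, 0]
Yes

Ax = [11, 9, -3] = b ✓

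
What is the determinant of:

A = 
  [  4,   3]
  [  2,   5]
14

For a 2×2 matrix, det = ad - bc = (4)(5) - (3)(2) = 14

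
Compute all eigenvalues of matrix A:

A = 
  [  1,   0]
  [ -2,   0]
λ = 1, 0

tr(A) = 1, det(A) = 0
Characteristic polynomial: λ² - tr(A)λ + det(A) = λ² - λ
λ² - λ = λ(λ - 1)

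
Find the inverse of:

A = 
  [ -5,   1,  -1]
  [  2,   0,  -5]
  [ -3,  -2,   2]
det(A) = (-5)·((0)(2) - (-5)(-2)) - (1)·((2)(2) - (-5)(-3)) + (-1)·((2)(-2) - (0)(-3))
  = (-5)(-10) - (1)(-11) + (-1)(-4)
  = 65
det(A) = 65 ≠ 0, so A is invertible.

Cofactors Cᵢⱼ = (-1)ⁱ⁺ʲ·Mᵢⱼ:
C = 
  [-10,  11,  -4]
  [  0, -13, -13]
  [ -5, -27,  -2]

adj(A) = Cᵀ:
adj(A) = 
  [-10,   0,  -5]
  [ 11, -13, -27]
  [ -4, -13,  -2]

A⁻¹ = (1/65) · adj(A):
A⁻¹ = 
  [ -2/13,      0,  -1/13]
  [ 11/65,   -1/5, -27/65]
  [ -4/65,   -1/5,  -2/65]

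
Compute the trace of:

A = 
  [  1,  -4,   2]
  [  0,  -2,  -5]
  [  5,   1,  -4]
-5

tr(A) = 1 + -2 + -4 = -5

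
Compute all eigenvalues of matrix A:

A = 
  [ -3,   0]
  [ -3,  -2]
λ = -2, -3

tr(A) = -5, det(A) = 6
Characteristic polynomial: λ² - tr(A)λ + det(A) = λ² + 5λ + 6
λ² + 5λ + 6 = (λ + 3)(λ + 2)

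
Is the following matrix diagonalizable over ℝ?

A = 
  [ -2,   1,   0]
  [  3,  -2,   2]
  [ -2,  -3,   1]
No

Characteristic polynomial: det(λI - A) = λ³ + 3λ² + 3λ + 15
By the rational root theorem any rational root is an integer dividing 15; none of those is a root, so p(λ) has no rational roots and hence (being an irreducible cubic) no repeated roots.
Discriminant of the cubic: Δ = -5292
Δ < 0 ⇒ one real eigenvalue and a complex-conjugate pair: λ ≈ -3.41, 0.2051 + 2.087i, 0.2051 - 2.087i
Has complex eigenvalues (not diagonalizable over ℝ).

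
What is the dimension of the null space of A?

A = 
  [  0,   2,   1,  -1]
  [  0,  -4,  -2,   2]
nullity(A) = 3

Row reduce:
R2 → R2 + (2)·R1
REF = 
  [  0,   2,   1,  -1]
  [  0,   0,   0,   0]
Pivot columns: 2 → 1 pivot.
rank(A) = 1, so nullity(A) = 4 - 1 = 3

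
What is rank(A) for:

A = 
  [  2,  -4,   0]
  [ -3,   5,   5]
rank(A) = 2

Row reduce:
R2 → R2 + (3/2)·R1
REF = 
  [  2,  -4,   0]
  [  0,  -1,   5]
Pivot columns: 1, 2 → 2 pivots.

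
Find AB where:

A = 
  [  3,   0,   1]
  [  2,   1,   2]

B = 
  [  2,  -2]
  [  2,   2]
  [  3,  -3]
AB = 
  [  9,  -9]
  [ 12,  -8]

A is 2×3 and B is 3×2, so AB is 2×2. Each entry is (row of A)·(column of B):
AB[1,1] = (3)(2) + (0)(2) + (1)(3) = 9
AB[1,2] = (3)(-2) + (0)(2) + (1)(-3) = -9
AB[2,1] = (2)(2) + (1)(2) + (2)(3) = 12
AB[2,2] = (2)(-2) + (1)(2) + (2)(-3) = -8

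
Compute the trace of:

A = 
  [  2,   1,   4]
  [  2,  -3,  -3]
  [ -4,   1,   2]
1

tr(A) = 2 + -3 + 2 = 1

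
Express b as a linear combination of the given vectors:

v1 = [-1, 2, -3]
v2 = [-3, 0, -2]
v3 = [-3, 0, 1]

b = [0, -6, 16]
c1 = -3, c2 = -2, c3 = 3

b = -3·v1 + -2·v2 + 3·v3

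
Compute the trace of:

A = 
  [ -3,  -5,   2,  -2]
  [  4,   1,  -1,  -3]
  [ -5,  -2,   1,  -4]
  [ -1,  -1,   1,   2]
1

tr(A) = -3 + 1 + 1 + 2 = 1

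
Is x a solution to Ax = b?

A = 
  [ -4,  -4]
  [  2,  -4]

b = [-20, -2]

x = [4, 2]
No

Ax = [-24, 0] ≠ b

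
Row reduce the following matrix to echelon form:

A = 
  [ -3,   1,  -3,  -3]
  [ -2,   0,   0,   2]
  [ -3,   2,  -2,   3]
Row operations:
R2 → R2 - (2/3)·R1
R3 → R3 - (1)·R1
R3 → R3 + (3/2)·R2

Resulting echelon form:
REF = 
  [  -3,    1,   -3,   -3]
  [   0, -2/3,    2,    4]
  [   0,    0,    4,   12]

Rank = 3 (number of non-zero pivot rows).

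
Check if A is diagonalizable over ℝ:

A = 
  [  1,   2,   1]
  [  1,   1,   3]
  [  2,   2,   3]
No

Characteristic polynomial: det(λI - A) = λ³ - 5λ² - 3λ - 3
By the rational root theorem any rational root is an integer dividing 3; none of those is a root, so p(λ) has no rational roots and hence (being an irreducible cubic) no repeated roots.
Discriminant of the cubic: Δ = -2220
Δ < 0 ⇒ one real eigenvalue and a complex-conjugate pair: λ ≈ 5.628, -0.3139 + 0.6592i, -0.3139 - 0.6592i
Has complex eigenvalues (not diagonalizable over ℝ).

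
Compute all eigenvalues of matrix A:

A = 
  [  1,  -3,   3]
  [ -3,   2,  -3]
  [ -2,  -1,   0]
Characteristic polynomial: det(λI - A) = λ³ - 3λ² - 4λ
The constant term is 0, so λ = 0 is a root: p(λ) = λ(λ² - 3λ - 4)
λ² - 3λ - 4 = (λ + 1)(λ - 4)

λ = 0, 4, -1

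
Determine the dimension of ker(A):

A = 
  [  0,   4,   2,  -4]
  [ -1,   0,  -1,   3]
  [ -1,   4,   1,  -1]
nullity(A) = 2

Row reduce:
Swap R1 ↔ R2
R3 → R3 - (1)·R1
R3 → R3 - (1)·R2
REF = 
  [ -1,   0,  -1,   3]
  [  0,   4,   2,  -4]
  [  0,   0,   0,   0]
Pivot columns: 1, 2 → 2 pivots.
rank(A) = 2, so nullity(A) = 4 - 2 = 2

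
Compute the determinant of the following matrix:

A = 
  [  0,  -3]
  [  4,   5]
For a 2×2 matrix, det = ad - bc = (0)(5) - (-3)(4) = 12

det(A) = 12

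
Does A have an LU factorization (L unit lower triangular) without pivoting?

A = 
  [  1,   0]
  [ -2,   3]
Yes.
A[1,1] = 1 ≠ 0, so Gaussian elimination proceeds without a row swap: multiplier ℓ₂₁ = (-2)/(1) = -2, and U[2,2] = 3 - (-2)(0) = 3.
L = 
  [  1,   0]
  [ -2,   1]
U = 
  [  1,   0]
  [  0,   3]
Check row 2 of LU: [(-2)(1), (-2)(0) + 3] = [-2, 3] = row 2 of A ✓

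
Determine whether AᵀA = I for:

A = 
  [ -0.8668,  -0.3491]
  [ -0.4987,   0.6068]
No

AᵀA = 
  [  1,   0]
  [  0,   0.4901]
≠ I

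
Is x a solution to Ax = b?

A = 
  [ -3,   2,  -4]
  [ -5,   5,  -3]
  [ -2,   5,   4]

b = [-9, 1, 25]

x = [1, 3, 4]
No

Ax = [-13, -2, 29] ≠ b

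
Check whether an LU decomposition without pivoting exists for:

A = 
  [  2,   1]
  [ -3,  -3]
Yes.
A[1,1] = 2 ≠ 0, so Gaussian elimination proceeds without a row swap: multiplier ℓ₂₁ = (-3)/(2) = -3/2, and U[2,2] = -3 - (-3/2)(1) = -3/2.
L = 
  [   1,    0]
  [-3/2,    1]
U = 
  [   2,    1]
  [   0, -3/2]
Check row 2 of LU: [(-3/2)(2), (-3/2)(1) + (-3/2)] = [-3, -3] = row 2 of A ✓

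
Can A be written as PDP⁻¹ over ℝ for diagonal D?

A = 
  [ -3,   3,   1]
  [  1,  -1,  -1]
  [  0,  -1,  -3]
Yes

Characteristic polynomial: det(λI - A) = λ³ + 7λ² + 11λ - 2
By the rational root theorem any rational root is an integer dividing 2; none of those is a root, so p(λ) has no rational roots and hence (being an irreducible cubic) no repeated roots.
Discriminant of the cubic: Δ = 469
Δ > 0 ⇒ three distinct real eigenvalues: λ ≈ -4.391, -2.773, 0.1642
Three distinct real eigenvalues, so A has 3 independent eigenvectors.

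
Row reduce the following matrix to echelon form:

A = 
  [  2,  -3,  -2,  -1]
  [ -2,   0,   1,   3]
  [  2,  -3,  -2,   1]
Row operations:
R2 → R2 + (1)·R1
R3 → R3 - (1)·R1

Resulting echelon form:
REF = 
  [  2,  -3,  -2,  -1]
  [  0,  -3,  -1,   2]
  [  0,   0,   0,   2]

Rank = 3 (number of non-zero pivot rows).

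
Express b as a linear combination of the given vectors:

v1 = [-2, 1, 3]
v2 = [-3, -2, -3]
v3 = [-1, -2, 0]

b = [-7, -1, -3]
c1 = 1, c2 = 2, c3 = -1

b = 1·v1 + 2·v2 + -1·v3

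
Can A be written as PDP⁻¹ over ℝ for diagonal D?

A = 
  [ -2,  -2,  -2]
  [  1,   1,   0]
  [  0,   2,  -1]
No

Characteristic polynomial: det(λI - A) = λ³ + 2λ² + λ + 4
By the rational root theorem any rational root is an integer dividing 4; none of those is a root, so p(λ) has no rational roots and hence (being an irreducible cubic) no repeated roots.
Discriminant of the cubic: Δ = -416
Δ < 0 ⇒ one real eigenvalue and a complex-conjugate pair: λ ≈ -2.315, 0.1573 + 1.305i, 0.1573 - 1.305i
Has complex eigenvalues (not diagonalizable over ℝ).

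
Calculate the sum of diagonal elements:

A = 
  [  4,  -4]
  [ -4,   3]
7

tr(A) = 4 + 3 = 7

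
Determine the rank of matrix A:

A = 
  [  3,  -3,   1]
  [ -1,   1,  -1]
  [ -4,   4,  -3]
rank(A) = 2

Row reduce:
R2 → R2 + (1/3)·R1
R3 → R3 + (4/3)·R1
R3 → R3 - (5/2)·R2
REF = 
  [   3,   -3,    1]
  [   0,    0, -2/3]
  [   0,    0,    0]
Pivot columns: 1, 3 → 2 pivots.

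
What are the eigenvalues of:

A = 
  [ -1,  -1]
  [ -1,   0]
tr(A) = -1, det(A) = -1
Characteristic polynomial: λ² - tr(A)λ + det(A) = λ² + λ - 1
λ² + λ - 1 = 0  ⇒  λ = (-1 ± √((1)² - 4·(-1)))/2 = (-1 ± √(5))/2
  = (-1 + √5)/2,  (-1 - √5)/2

λ = (-1 + √5)/2, (-1 - √5)/2  (≈ 0.618, -1.618)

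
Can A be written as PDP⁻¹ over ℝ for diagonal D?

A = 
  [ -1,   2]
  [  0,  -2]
Yes

tr(A) = -3, det(A) = 2
Characteristic polynomial: λ² - tr(A)λ + det(A) = λ² + 3λ + 2
λ² + 3λ + 2 = (λ + 2)(λ + 1)
Eigenvalues: -1, -2
λ=-2: alg. mult. = 1, geom. mult. = 2 - rank(A - (-2)I) = 2 - 1 = 1
λ=-1: alg. mult. = 1, geom. mult. = 2 - rank(A - (-1)I) = 2 - 1 = 1
Sum of geometric multiplicities equals n, so A has n independent eigenvectors.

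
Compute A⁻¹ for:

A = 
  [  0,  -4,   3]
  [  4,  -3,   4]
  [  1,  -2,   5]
det(A) = (0)·((-3)(5) - (4)(-2)) - (-4)·((4)(5) - (4)(1)) + (3)·((4)(-2) - (-3)(1))
  = (0)(-7) - (-4)(16) + (3)(-5)
  = 49
det(A) = 49 ≠ 0, so A is invertible.

Cofactors Cᵢⱼ = (-1)ⁱ⁺ʲ·Mᵢⱼ:
C = 
  [ -7, -16,  -5]
  [ 14,  -3,  -4]
  [ -7,  12,  16]

adj(A) = Cᵀ:
adj(A) = 
  [ -7,  14,  -7]
  [-16,  -3,  12]
  [ -5,  -4,  16]

A⁻¹ = (1/49) · adj(A):
A⁻¹ = 
  [  -1/7,    2/7,   -1/7]
  [-16/49,  -3/49,  12/49]
  [ -5/49,  -4/49,  16/49]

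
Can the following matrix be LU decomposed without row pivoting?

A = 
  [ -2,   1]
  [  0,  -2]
Yes.
A[1,1] = -2 ≠ 0, so Gaussian elimination proceeds without a row swap: multiplier ℓ₂₁ = (0)/(-2) = 0, and U[2,2] = -2 - (0)(1) = -2.
L = 
  [  1,   0]
  [  0,   1]
U = 
  [ -2,   1]
  [  0,  -2]
Check row 2 of LU: [(0)(-2), (0)(1) + (-2)] = [0, -2] = row 2 of A ✓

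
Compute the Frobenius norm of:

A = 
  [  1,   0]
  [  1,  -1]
||A||_F = 1.732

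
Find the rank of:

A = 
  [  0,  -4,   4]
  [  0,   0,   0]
rank(A) = 1

Row reduce:
(no row operations needed)
REF = 
  [  0,  -4,   4]
  [  0,   0,   0]
Pivot columns: 2 → 1 pivot.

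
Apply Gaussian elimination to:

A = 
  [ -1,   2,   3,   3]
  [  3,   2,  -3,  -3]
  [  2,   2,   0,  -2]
Row operations:
R2 → R2 + (3)·R1
R3 → R3 + (2)·R1
R3 → R3 - (3/4)·R2

Resulting echelon form:
REF = 
  [  -1,    2,    3,    3]
  [   0,    8,    6,    6]
  [   0,    0,  3/2, -1/2]

Rank = 3 (number of non-zero pivot rows).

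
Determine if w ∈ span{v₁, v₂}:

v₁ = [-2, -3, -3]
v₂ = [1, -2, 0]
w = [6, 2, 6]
Yes

Form the augmented matrix and row-reduce:
[v₁|v₂|w] = 
  [ -2,   1,   6]
  [ -3,  -2,   2]
  [ -3,   0,   6]
R2 → R2 - (3/2)·R1
R3 → R3 - (3/2)·R1
R3 → R3 - (3/7)·R2
REF = 
  [  -2,    1,    6]
  [   0, -7/2,   -7]
  [   0,    0,    0]

No row of the form [0 0 | nonzero], so the system is consistent. Back-substitution gives c₁ = -2, c₂ = 2: w = (-2)·v₁ + (2)·v₂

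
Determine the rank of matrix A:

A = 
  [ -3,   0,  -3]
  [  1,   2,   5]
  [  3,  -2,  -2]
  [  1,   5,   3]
Row reduce:
R2 → R2 + (1/3)·R1
R3 → R3 + (1)·R1
R4 → R4 + (1/3)·R1
R3 → R3 + (1)·R2
R4 → R4 - (5/2)·R2
R4 → R4 - (8)·R3
REF = 
  [ -3,   0,  -3]
  [  0,   2,   4]
  [  0,   0,  -1]
  [  0,   0,   0]
Pivot columns: 1, 2, 3 → 3 pivots.

rank(A) = 3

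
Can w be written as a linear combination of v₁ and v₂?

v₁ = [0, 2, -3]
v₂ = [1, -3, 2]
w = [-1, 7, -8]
Yes

Form the augmented matrix and row-reduce:
[v₁|v₂|w] = 
  [  0,   1,  -1]
  [  2,  -3,   7]
  [ -3,   2,  -8]
Swap R1 ↔ R2
R3 → R3 + (3/2)·R1
R3 → R3 + (5/2)·R2
REF = 
  [  2,  -3,   7]
  [  0,   1,  -1]
  [  0,   0,   0]

No row of the form [0 0 | nonzero], so the system is consistent. Back-substitution gives c₁ = 2, c₂ = -1: w = (2)·v₁ + (-1)·v₂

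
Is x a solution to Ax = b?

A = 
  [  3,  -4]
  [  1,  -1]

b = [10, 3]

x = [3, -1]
No

Ax = [13, 4] ≠ b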